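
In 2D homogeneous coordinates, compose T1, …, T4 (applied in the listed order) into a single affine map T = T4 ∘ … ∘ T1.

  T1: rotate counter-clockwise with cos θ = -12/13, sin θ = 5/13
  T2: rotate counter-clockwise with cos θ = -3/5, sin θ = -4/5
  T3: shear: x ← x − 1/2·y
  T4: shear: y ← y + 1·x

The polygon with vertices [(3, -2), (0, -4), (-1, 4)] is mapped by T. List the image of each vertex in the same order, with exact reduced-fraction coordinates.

T1 rotate counter-clockwise with cos θ = -12/13, sin θ = 5/13: (3, -2) → (-2, 3); (0, -4) → (20/13, 48/13); (-1, 4) → (-8/13, -53/13)
T2 rotate counter-clockwise with cos θ = -3/5, sin θ = -4/5: (-2, 3) → (18/5, -1/5); (20/13, 48/13) → (132/65, -224/65); (-8/13, -53/13) → (-188/65, 191/65)
T3 shear: x ← x − 1/2·y: (18/5, -1/5) → (37/10, -1/5); (132/65, -224/65) → (244/65, -224/65); (-188/65, 191/65) → (-567/130, 191/65)
T4 shear: y ← y + 1·x: (37/10, -1/5) → (37/10, 7/2); (244/65, -224/65) → (244/65, 4/13); (-567/130, 191/65) → (-567/130, -37/26)

image vertices: (37/10, 7/2), (244/65, 4/13), (-567/130, -37/26)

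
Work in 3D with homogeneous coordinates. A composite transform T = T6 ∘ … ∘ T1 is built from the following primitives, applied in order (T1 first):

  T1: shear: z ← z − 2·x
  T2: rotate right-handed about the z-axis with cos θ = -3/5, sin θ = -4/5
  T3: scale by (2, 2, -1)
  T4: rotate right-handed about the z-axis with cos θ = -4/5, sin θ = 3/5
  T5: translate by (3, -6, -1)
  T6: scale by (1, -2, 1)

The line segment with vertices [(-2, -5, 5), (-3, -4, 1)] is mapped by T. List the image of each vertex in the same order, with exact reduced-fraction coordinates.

T1 shear: z ← z − 2·x: (-2, -5, 5) → (-2, -5, 9); (-3, -4, 1) → (-3, -4, 7)
T2 rotate right-handed about the z-axis with cos θ = -3/5, sin θ = -4/5: (-2, -5, 9) → (-14/5, 23/5, 9); (-3, -4, 7) → (-7/5, 24/5, 7)
T3 scale by (2, 2, -1): (-14/5, 23/5, 9) → (-28/5, 46/5, -9); (-7/5, 24/5, 7) → (-14/5, 48/5, -7)
T4 rotate right-handed about the z-axis with cos θ = -4/5, sin θ = 3/5: (-28/5, 46/5, -9) → (-26/25, -268/25, -9); (-14/5, 48/5, -7) → (-88/25, -234/25, -7)
T5 translate by (3, -6, -1): (-26/25, -268/25, -9) → (49/25, -418/25, -10); (-88/25, -234/25, -7) → (-13/25, -384/25, -8)
T6 scale by (1, -2, 1): (49/25, -418/25, -10) → (49/25, 836/25, -10); (-13/25, -384/25, -8) → (-13/25, 768/25, -8)

image vertices: (49/25, 836/25, -10), (-13/25, 768/25, -8)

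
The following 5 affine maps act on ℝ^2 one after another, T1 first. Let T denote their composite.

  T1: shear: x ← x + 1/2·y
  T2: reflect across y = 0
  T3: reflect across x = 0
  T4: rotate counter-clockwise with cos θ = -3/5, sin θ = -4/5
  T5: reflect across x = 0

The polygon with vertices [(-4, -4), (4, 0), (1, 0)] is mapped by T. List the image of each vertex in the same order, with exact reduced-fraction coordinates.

image vertices: (2/5, -36/5), (-12/5, 16/5), (-3/5, 4/5)

T1 shear: x ← x + 1/2·y: (-4, -4) → (-6, -4); (4, 0) → (4, 0); (1, 0) → (1, 0)
T2 reflect across y = 0: (-6, -4) → (-6, 4); (4, 0) → (4, 0); (1, 0) → (1, 0)
T3 reflect across x = 0: (-6, 4) → (6, 4); (4, 0) → (-4, 0); (1, 0) → (-1, 0)
T4 rotate counter-clockwise with cos θ = -3/5, sin θ = -4/5: (6, 4) → (-2/5, -36/5); (-4, 0) → (12/5, 16/5); (-1, 0) → (3/5, 4/5)
T5 reflect across x = 0: (-2/5, -36/5) → (2/5, -36/5); (12/5, 16/5) → (-12/5, 16/5); (3/5, 4/5) → (-3/5, 4/5)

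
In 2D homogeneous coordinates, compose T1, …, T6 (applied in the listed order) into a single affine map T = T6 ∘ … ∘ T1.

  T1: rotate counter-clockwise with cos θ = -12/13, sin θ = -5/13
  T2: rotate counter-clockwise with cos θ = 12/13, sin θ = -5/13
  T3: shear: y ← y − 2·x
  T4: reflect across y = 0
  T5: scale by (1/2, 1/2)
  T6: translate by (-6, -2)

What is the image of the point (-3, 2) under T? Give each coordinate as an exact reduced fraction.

T(p) = (-9/2, 2)

T1 rotate counter-clockwise with cos θ = -12/13, sin θ = -5/13: (-3, 2) → (46/13, -9/13)
T2 rotate counter-clockwise with cos θ = 12/13, sin θ = -5/13: (46/13, -9/13) → (3, -2)
T3 shear: y ← y − 2·x: (3, -2) → (3, -8)
T4 reflect across y = 0: (3, -8) → (3, 8)
T5 scale by (1/2, 1/2): (3, 8) → (3/2, 4)
T6 translate by (-6, -2): (3/2, 4) → (-9/2, 2)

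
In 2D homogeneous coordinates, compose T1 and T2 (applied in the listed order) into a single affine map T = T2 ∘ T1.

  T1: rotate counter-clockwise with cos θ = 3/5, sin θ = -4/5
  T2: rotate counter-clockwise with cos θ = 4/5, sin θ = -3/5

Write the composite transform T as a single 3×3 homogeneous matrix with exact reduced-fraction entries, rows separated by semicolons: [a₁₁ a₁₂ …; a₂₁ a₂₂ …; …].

T = [0 1 0; -1 0 0; 0 0 1]

T1 = [3/5 4/5 0; -4/5 3/5 0; 0 0 1]
T2·T1 = [0 1 0; -1 0 0; 0 0 1]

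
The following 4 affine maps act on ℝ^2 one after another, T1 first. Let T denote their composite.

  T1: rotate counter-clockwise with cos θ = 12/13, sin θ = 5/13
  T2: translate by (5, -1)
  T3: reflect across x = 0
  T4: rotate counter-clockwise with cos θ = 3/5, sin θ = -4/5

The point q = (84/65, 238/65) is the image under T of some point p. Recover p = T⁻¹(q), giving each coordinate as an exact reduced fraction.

T1 = [12/13 -5/13 0; 5/13 12/13 0; 0 0 1]
T2·T1 = [12/13 -5/13 5; 5/13 12/13 -1; 0 0 1]
T3·…·T1 = [-12/13 5/13 -5; 5/13 12/13 -1; 0 0 1]
T4·…·T1 = [-16/65 63/65 -19/5; 63/65 16/65 17/5; 0 0 1]
det M = -1; M⁻¹ = [-16/65 63/65 -55/13; 63/65 16/65 37/13; 0 0 1]
M⁻¹ · (84/65, 238/65)ᵀ = (-1, 5)ᵀ

p = (-1, 5)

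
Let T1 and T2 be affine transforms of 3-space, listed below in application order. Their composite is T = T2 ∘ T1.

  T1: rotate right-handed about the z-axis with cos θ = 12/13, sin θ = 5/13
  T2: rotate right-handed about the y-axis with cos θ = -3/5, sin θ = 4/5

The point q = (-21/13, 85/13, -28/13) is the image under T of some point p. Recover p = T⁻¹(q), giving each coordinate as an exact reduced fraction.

p = (5, 5, 0)

T1 = [12/13 -5/13 0 0; 5/13 12/13 0 0; 0 0 1 0; 0 0 0 1]
T2·T1 = [-36/65 3/13 4/5 0; 5/13 12/13 0 0; -48/65 4/13 -3/5 0; 0 0 0 1]
det M = 1; M⁻¹ = [-36/65 5/13 -48/65 0; 3/13 12/13 4/13 0; 4/5 0 -3/5 0; 0 0 0 1]
M⁻¹ · (-21/13, 85/13, -28/13)ᵀ = (5, 5, 0)ᵀ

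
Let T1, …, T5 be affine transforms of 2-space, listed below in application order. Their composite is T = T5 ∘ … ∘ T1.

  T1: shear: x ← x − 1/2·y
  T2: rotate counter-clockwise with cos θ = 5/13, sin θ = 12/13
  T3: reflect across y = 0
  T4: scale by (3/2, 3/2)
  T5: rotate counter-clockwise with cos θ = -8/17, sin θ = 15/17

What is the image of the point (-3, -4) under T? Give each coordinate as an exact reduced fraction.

T1 shear: x ← x − 1/2·y: (-3, -4) → (-1, -4)
T2 rotate counter-clockwise with cos θ = 5/13, sin θ = 12/13: (-1, -4) → (43/13, -32/13)
T3 reflect across y = 0: (43/13, -32/13) → (43/13, 32/13)
T4 scale by (3/2, 3/2): (43/13, 32/13) → (129/26, 48/13)
T5 rotate counter-clockwise with cos θ = -8/17, sin θ = 15/17: (129/26, 48/13) → (-1236/221, 1167/442)

T(p) = (-1236/221, 1167/442)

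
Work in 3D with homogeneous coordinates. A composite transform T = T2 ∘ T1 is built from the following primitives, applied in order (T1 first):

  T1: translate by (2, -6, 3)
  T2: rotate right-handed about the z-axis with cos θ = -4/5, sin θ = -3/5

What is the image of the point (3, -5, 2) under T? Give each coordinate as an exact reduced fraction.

T(p) = (-53/5, 29/5, 5)

T1 translate by (2, -6, 3): (3, -5, 2) → (5, -11, 5)
T2 rotate right-handed about the z-axis with cos θ = -4/5, sin θ = -3/5: (5, -11, 5) → (-53/5, 29/5, 5)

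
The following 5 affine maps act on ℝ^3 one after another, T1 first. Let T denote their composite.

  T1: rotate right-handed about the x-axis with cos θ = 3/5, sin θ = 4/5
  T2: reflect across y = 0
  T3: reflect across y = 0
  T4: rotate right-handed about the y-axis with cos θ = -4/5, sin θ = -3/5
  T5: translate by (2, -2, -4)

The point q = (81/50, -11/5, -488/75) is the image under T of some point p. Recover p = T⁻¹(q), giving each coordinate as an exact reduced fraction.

p = (-6/5, 5/3, 3/2)

T1 = [1 0 0 0; 0 3/5 -4/5 0; 0 4/5 3/5 0; 0 0 0 1]
T2·T1 = [1 0 0 0; 0 -3/5 4/5 0; 0 4/5 3/5 0; 0 0 0 1]
T3·…·T1 = [1 0 0 0; 0 3/5 -4/5 0; 0 4/5 3/5 0; 0 0 0 1]
T4·…·T1 = [-4/5 -12/25 -9/25 0; 0 3/5 -4/5 0; 3/5 -16/25 -12/25 0; 0 0 0 1]
T5·…·T1 = [-4/5 -12/25 -9/25 2; 0 3/5 -4/5 -2; 3/5 -16/25 -12/25 -4; 0 0 0 1]
det M = 1; M⁻¹ = [-4/5 0 3/5 4; -12/25 3/5 -16/25 -2/5; -9/25 -4/5 -12/25 -14/5; 0 0 0 1]
M⁻¹ · (81/50, -11/5, -488/75)ᵀ = (-6/5, 5/3, 3/2)ᵀ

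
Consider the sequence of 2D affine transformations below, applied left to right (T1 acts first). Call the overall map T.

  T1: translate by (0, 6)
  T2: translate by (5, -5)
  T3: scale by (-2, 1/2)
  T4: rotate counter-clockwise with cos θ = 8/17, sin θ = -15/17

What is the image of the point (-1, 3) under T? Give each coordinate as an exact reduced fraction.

T(p) = (-2, 8)

T1 translate by (0, 6): (-1, 3) → (-1, 9)
T2 translate by (5, -5): (-1, 9) → (4, 4)
T3 scale by (-2, 1/2): (4, 4) → (-8, 2)
T4 rotate counter-clockwise with cos θ = 8/17, sin θ = -15/17: (-8, 2) → (-2, 8)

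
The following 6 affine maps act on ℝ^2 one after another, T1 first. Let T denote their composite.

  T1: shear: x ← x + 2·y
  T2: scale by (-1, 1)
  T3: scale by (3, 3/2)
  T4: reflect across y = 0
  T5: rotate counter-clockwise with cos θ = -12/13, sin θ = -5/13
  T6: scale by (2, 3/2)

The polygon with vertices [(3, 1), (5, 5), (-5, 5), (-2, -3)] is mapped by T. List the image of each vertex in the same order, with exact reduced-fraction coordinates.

image vertices: (345/13, 279/26), (1005/13, 945/26), (285/13, 495/26), (-531/13, -261/13)

T1 shear: x ← x + 2·y: (3, 1) → (5, 1); (5, 5) → (15, 5); (-5, 5) → (5, 5); (-2, -3) → (-8, -3)
T2 scale by (-1, 1): (5, 1) → (-5, 1); (15, 5) → (-15, 5); (5, 5) → (-5, 5); (-8, -3) → (8, -3)
T3 scale by (3, 3/2): (-5, 1) → (-15, 3/2); (-15, 5) → (-45, 15/2); (-5, 5) → (-15, 15/2); (8, -3) → (24, -9/2)
T4 reflect across y = 0: (-15, 3/2) → (-15, -3/2); (-45, 15/2) → (-45, -15/2); (-15, 15/2) → (-15, -15/2); (24, -9/2) → (24, 9/2)
T5 rotate counter-clockwise with cos θ = -12/13, sin θ = -5/13: (-15, -3/2) → (345/26, 93/13); (-45, -15/2) → (1005/26, 315/13); (-15, -15/2) → (285/26, 165/13); (24, 9/2) → (-531/26, -174/13)
T6 scale by (2, 3/2): (345/26, 93/13) → (345/13, 279/26); (1005/26, 315/13) → (1005/13, 945/26); (285/26, 165/13) → (285/13, 495/26); (-531/26, -174/13) → (-531/13, -261/13)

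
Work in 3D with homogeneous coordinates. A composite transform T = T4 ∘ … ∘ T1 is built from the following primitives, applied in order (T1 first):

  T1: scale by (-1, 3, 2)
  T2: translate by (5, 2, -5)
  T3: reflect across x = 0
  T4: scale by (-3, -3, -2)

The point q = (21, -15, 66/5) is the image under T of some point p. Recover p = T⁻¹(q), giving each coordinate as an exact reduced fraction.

p = (-2, 1, -4/5)

T1 = [-1 0 0 0; 0 3 0 0; 0 0 2 0; 0 0 0 1]
T2·T1 = [-1 0 0 5; 0 3 0 2; 0 0 2 -5; 0 0 0 1]
T3·…·T1 = [1 0 0 -5; 0 3 0 2; 0 0 2 -5; 0 0 0 1]
T4·…·T1 = [-3 0 0 15; 0 -9 0 -6; 0 0 -4 10; 0 0 0 1]
det M = -108; M⁻¹ = [-1/3 0 0 5; 0 -1/9 0 -2/3; 0 0 -1/4 5/2; 0 0 0 1]
M⁻¹ · (21, -15, 66/5)ᵀ = (-2, 1, -4/5)ᵀ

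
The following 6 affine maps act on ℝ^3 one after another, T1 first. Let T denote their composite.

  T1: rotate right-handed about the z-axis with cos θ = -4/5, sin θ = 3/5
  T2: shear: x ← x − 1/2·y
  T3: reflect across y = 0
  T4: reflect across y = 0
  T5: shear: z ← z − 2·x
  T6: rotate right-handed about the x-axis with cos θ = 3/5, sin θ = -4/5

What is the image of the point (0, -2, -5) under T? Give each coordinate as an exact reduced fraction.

T1 rotate right-handed about the z-axis with cos θ = -4/5, sin θ = 3/5: (0, -2, -5) → (6/5, 8/5, -5)
T2 shear: x ← x − 1/2·y: (6/5, 8/5, -5) → (2/5, 8/5, -5)
T3 reflect across y = 0: (2/5, 8/5, -5) → (2/5, -8/5, -5)
T4 reflect across y = 0: (2/5, -8/5, -5) → (2/5, 8/5, -5)
T5 shear: z ← z − 2·x: (2/5, 8/5, -5) → (2/5, 8/5, -29/5)
T6 rotate right-handed about the x-axis with cos θ = 3/5, sin θ = -4/5: (2/5, 8/5, -29/5) → (2/5, -92/25, -119/25)

T(p) = (2/5, -92/25, -119/25)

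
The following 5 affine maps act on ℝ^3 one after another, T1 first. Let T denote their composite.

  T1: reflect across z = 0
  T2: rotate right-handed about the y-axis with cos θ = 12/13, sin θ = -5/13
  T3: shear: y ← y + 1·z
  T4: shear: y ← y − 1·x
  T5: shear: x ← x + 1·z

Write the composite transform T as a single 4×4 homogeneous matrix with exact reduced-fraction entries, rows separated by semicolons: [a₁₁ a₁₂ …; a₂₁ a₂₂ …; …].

T = [17/13 0 -7/13 0; -7/13 1 -17/13 0; 5/13 0 -12/13 0; 0 0 0 1]

T1 = [1 0 0 0; 0 1 0 0; 0 0 -1 0; 0 0 0 1]
T2·T1 = [12/13 0 5/13 0; 0 1 0 0; 5/13 0 -12/13 0; 0 0 0 1]
T3·…·T1 = [12/13 0 5/13 0; 5/13 1 -12/13 0; 5/13 0 -12/13 0; 0 0 0 1]
T4·…·T1 = [12/13 0 5/13 0; -7/13 1 -17/13 0; 5/13 0 -12/13 0; 0 0 0 1]
T5·…·T1 = [17/13 0 -7/13 0; -7/13 1 -17/13 0; 5/13 0 -12/13 0; 0 0 0 1]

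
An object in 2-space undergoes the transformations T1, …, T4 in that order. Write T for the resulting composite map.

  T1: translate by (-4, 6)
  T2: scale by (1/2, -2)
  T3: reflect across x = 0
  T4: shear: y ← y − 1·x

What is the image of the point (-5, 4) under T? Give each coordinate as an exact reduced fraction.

T(p) = (9/2, -49/2)

T1 translate by (-4, 6): (-5, 4) → (-9, 10)
T2 scale by (1/2, -2): (-9, 10) → (-9/2, -20)
T3 reflect across x = 0: (-9/2, -20) → (9/2, -20)
T4 shear: y ← y − 1·x: (9/2, -20) → (9/2, -49/2)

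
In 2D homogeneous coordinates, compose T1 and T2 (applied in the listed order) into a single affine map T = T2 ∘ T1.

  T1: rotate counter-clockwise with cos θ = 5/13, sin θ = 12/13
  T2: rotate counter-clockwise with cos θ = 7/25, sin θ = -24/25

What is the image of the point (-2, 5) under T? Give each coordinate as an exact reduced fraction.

T(p) = (-466/325, 1687/325)

T1 rotate counter-clockwise with cos θ = 5/13, sin θ = 12/13: (-2, 5) → (-70/13, 1/13)
T2 rotate counter-clockwise with cos θ = 7/25, sin θ = -24/25: (-70/13, 1/13) → (-466/325, 1687/325)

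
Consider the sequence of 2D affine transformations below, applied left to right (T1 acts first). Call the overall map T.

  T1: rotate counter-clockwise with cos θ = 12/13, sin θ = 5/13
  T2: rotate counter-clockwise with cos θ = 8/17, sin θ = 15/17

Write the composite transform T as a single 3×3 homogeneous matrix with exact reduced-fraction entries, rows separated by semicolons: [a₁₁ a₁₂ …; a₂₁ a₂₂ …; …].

T1 = [12/13 -5/13 0; 5/13 12/13 0; 0 0 1]
T2·T1 = [21/221 -220/221 0; 220/221 21/221 0; 0 0 1]

T = [21/221 -220/221 0; 220/221 21/221 0; 0 0 1]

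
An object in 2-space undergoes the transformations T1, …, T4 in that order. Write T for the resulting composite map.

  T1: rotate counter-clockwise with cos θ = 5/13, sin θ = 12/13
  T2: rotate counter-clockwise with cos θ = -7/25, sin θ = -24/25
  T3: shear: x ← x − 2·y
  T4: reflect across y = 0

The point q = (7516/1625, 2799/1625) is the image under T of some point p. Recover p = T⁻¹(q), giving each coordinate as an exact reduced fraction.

p = (2, -3/5)

T1 = [5/13 -12/13 0; 12/13 5/13 0; 0 0 1]
T2·T1 = [253/325 204/325 0; -204/325 253/325 0; 0 0 1]
T3·…·T1 = [661/325 -302/325 0; -204/325 253/325 0; 0 0 1]
T4·…·T1 = [661/325 -302/325 0; 204/325 -253/325 0; 0 0 1]
det M = -1; M⁻¹ = [253/325 -302/325 0; 204/325 -661/325 0; 0 0 1]
M⁻¹ · (7516/1625, 2799/1625)ᵀ = (2, -3/5)ᵀ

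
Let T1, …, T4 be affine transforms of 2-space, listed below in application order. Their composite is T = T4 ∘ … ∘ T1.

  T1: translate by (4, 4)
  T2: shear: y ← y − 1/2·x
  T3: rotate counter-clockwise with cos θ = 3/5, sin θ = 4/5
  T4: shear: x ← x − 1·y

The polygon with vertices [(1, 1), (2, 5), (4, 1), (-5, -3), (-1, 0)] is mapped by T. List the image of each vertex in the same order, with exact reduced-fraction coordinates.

T1 translate by (4, 4): (1, 1) → (5, 5); (2, 5) → (6, 9); (4, 1) → (8, 5); (-5, -3) → (-1, 1); (-1, 0) → (3, 4)
T2 shear: y ← y − 1/2·x: (5, 5) → (5, 5/2); (6, 9) → (6, 6); (8, 5) → (8, 1); (-1, 1) → (-1, 3/2); (3, 4) → (3, 5/2)
T3 rotate counter-clockwise with cos θ = 3/5, sin θ = 4/5: (5, 5/2) → (1, 11/2); (6, 6) → (-6/5, 42/5); (8, 1) → (4, 7); (-1, 3/2) → (-9/5, 1/10); (3, 5/2) → (-1/5, 39/10)
T4 shear: x ← x − 1·y: (1, 11/2) → (-9/2, 11/2); (-6/5, 42/5) → (-48/5, 42/5); (4, 7) → (-3, 7); (-9/5, 1/10) → (-19/10, 1/10); (-1/5, 39/10) → (-41/10, 39/10)

image vertices: (-9/2, 11/2), (-48/5, 42/5), (-3, 7), (-19/10, 1/10), (-41/10, 39/10)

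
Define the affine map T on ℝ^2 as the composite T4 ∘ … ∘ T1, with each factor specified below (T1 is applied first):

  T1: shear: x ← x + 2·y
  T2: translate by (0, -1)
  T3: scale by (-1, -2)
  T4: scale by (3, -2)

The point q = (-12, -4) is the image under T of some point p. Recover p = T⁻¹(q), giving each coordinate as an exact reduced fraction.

T1 = [1 2 0; 0 1 0; 0 0 1]
T2·T1 = [1 2 0; 0 1 -1; 0 0 1]
T3·…·T1 = [-1 -2 0; 0 -2 2; 0 0 1]
T4·…·T1 = [-3 -6 0; 0 4 -4; 0 0 1]
det M = -12; M⁻¹ = [-1/3 -1/2 -2; 0 1/4 1; 0 0 1]
M⁻¹ · (-12, -4)ᵀ = (4, 0)ᵀ

p = (4, 0)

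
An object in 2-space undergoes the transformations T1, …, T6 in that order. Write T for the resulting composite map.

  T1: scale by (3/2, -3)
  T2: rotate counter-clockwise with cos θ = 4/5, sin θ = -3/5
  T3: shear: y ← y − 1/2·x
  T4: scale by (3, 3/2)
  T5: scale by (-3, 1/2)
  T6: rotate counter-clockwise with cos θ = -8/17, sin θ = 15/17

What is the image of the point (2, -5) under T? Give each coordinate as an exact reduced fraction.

T(p) = (30807/680, -1566/17)

T1 scale by (3/2, -3): (2, -5) → (3, 15)
T2 rotate counter-clockwise with cos θ = 4/5, sin θ = -3/5: (3, 15) → (57/5, 51/5)
T3 shear: y ← y − 1/2·x: (57/5, 51/5) → (57/5, 9/2)
T4 scale by (3, 3/2): (57/5, 9/2) → (171/5, 27/4)
T5 scale by (-3, 1/2): (171/5, 27/4) → (-513/5, 27/8)
T6 rotate counter-clockwise with cos θ = -8/17, sin θ = 15/17: (-513/5, 27/8) → (30807/680, -1566/17)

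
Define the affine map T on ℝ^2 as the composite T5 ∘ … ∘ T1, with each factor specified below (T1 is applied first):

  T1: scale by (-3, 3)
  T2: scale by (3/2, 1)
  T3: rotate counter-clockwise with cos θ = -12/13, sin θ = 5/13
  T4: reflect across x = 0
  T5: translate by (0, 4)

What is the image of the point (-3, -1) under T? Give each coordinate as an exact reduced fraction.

T1 scale by (-3, 3): (-3, -1) → (9, -3)
T2 scale by (3/2, 1): (9, -3) → (27/2, -3)
T3 rotate counter-clockwise with cos θ = -12/13, sin θ = 5/13: (27/2, -3) → (-147/13, 207/26)
T4 reflect across x = 0: (-147/13, 207/26) → (147/13, 207/26)
T5 translate by (0, 4): (147/13, 207/26) → (147/13, 311/26)

T(p) = (147/13, 311/26)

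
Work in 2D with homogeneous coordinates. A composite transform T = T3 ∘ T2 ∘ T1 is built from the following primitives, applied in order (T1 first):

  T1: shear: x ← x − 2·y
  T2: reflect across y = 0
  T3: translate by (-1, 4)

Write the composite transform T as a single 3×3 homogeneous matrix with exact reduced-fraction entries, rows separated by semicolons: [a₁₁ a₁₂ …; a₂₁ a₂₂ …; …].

T1 = [1 -2 0; 0 1 0; 0 0 1]
T2·T1 = [1 -2 0; 0 -1 0; 0 0 1]
T3·…·T1 = [1 -2 -1; 0 -1 4; 0 0 1]

T = [1 -2 -1; 0 -1 4; 0 0 1]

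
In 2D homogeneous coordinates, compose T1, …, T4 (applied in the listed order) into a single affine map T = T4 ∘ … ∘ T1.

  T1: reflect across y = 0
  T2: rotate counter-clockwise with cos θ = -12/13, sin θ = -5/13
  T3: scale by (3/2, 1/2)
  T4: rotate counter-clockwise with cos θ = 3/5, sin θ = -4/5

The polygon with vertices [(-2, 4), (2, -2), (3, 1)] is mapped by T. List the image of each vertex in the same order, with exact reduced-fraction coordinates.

T1 reflect across y = 0: (-2, 4) → (-2, -4); (2, -2) → (2, 2); (3, 1) → (3, -1)
T2 rotate counter-clockwise with cos θ = -12/13, sin θ = -5/13: (-2, -4) → (4/13, 58/13); (2, 2) → (-14/13, -34/13); (3, -1) → (-41/13, -3/13)
T3 scale by (3/2, 1/2): (4/13, 58/13) → (6/13, 29/13); (-14/13, -34/13) → (-21/13, -17/13); (-41/13, -3/13) → (-123/26, -3/26)
T4 rotate counter-clockwise with cos θ = 3/5, sin θ = -4/5: (6/13, 29/13) → (134/65, 63/65); (-21/13, -17/13) → (-131/65, 33/65); (-123/26, -3/26) → (-381/130, 483/130)

image vertices: (134/65, 63/65), (-131/65, 33/65), (-381/130, 483/130)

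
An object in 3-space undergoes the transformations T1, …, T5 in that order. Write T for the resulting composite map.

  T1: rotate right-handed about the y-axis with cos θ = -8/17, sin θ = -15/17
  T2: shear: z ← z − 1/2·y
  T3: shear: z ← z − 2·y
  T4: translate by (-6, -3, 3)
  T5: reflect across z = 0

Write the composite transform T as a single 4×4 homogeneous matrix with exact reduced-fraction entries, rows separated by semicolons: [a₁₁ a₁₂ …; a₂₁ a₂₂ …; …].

T = [-8/17 0 -15/17 -6; 0 1 0 -3; -15/17 5/2 8/17 -3; 0 0 0 1]

T1 = [-8/17 0 -15/17 0; 0 1 0 0; 15/17 0 -8/17 0; 0 0 0 1]
T2·T1 = [-8/17 0 -15/17 0; 0 1 0 0; 15/17 -1/2 -8/17 0; 0 0 0 1]
T3·…·T1 = [-8/17 0 -15/17 0; 0 1 0 0; 15/17 -5/2 -8/17 0; 0 0 0 1]
T4·…·T1 = [-8/17 0 -15/17 -6; 0 1 0 -3; 15/17 -5/2 -8/17 3; 0 0 0 1]
T5·…·T1 = [-8/17 0 -15/17 -6; 0 1 0 -3; -15/17 5/2 8/17 -3; 0 0 0 1]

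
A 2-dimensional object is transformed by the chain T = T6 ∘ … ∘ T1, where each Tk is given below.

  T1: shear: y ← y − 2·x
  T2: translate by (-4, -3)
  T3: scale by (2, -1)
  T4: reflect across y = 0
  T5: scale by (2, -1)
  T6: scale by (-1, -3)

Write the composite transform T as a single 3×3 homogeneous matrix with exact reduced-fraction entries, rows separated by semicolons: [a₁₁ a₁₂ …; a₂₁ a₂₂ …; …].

T1 = [1 0 0; -2 1 0; 0 0 1]
T2·T1 = [1 0 -4; -2 1 -3; 0 0 1]
T3·…·T1 = [2 0 -8; 2 -1 3; 0 0 1]
T4·…·T1 = [2 0 -8; -2 1 -3; 0 0 1]
T5·…·T1 = [4 0 -16; 2 -1 3; 0 0 1]
T6·…·T1 = [-4 0 16; -6 3 -9; 0 0 1]

T = [-4 0 16; -6 3 -9; 0 0 1]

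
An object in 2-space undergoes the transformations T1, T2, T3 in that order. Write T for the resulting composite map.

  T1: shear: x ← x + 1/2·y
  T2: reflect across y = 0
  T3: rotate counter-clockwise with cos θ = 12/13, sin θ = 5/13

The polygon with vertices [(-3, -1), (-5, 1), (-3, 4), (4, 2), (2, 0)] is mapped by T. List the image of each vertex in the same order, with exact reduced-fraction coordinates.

image vertices: (-47/13, -11/26), (-49/13, -69/26), (8/13, -53/13), (70/13, 1/13), (24/13, 10/13)

T1 shear: x ← x + 1/2·y: (-3, -1) → (-7/2, -1); (-5, 1) → (-9/2, 1); (-3, 4) → (-1, 4); (4, 2) → (5, 2); (2, 0) → (2, 0)
T2 reflect across y = 0: (-7/2, -1) → (-7/2, 1); (-9/2, 1) → (-9/2, -1); (-1, 4) → (-1, -4); (5, 2) → (5, -2); (2, 0) → (2, 0)
T3 rotate counter-clockwise with cos θ = 12/13, sin θ = 5/13: (-7/2, 1) → (-47/13, -11/26); (-9/2, -1) → (-49/13, -69/26); (-1, -4) → (8/13, -53/13); (5, -2) → (70/13, 1/13); (2, 0) → (24/13, 10/13)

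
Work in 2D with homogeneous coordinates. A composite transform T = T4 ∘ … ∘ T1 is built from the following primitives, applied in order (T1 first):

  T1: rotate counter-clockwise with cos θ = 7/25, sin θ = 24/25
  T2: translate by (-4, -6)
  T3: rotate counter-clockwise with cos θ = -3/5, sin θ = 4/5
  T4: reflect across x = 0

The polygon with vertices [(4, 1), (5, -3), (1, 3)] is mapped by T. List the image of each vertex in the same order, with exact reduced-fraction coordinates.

image vertices: (-476/125, -243/125), (-183/125, 181/125), (-183/25, -69/25)

T1 rotate counter-clockwise with cos θ = 7/25, sin θ = 24/25: (4, 1) → (4/25, 103/25); (5, -3) → (107/25, 99/25); (1, 3) → (-13/5, 9/5)
T2 translate by (-4, -6): (4/25, 103/25) → (-96/25, -47/25); (107/25, 99/25) → (7/25, -51/25); (-13/5, 9/5) → (-33/5, -21/5)
T3 rotate counter-clockwise with cos θ = -3/5, sin θ = 4/5: (-96/25, -47/25) → (476/125, -243/125); (7/25, -51/25) → (183/125, 181/125); (-33/5, -21/5) → (183/25, -69/25)
T4 reflect across x = 0: (476/125, -243/125) → (-476/125, -243/125); (183/125, 181/125) → (-183/125, 181/125); (183/25, -69/25) → (-183/25, -69/25)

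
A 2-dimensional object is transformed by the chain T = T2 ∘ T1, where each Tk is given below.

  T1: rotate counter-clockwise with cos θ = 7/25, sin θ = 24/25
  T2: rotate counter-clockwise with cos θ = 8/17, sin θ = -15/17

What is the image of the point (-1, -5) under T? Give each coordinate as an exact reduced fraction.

T(p) = (19/425, -2167/425)

T1 rotate counter-clockwise with cos θ = 7/25, sin θ = 24/25: (-1, -5) → (113/25, -59/25)
T2 rotate counter-clockwise with cos θ = 8/17, sin θ = -15/17: (113/25, -59/25) → (19/425, -2167/425)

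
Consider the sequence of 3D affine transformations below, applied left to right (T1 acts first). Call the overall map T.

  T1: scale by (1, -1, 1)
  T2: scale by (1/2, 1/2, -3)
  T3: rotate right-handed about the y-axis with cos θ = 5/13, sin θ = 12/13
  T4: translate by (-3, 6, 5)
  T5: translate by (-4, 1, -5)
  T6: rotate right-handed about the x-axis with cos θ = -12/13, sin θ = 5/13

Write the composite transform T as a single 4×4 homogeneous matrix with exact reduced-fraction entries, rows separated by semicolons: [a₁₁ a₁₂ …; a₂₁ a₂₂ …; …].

T = [5/26 0 -36/13 -7; 30/169 6/13 75/169 -84/13; 72/169 -5/26 180/169 35/13; 0 0 0 1]

T1 = [1 0 0 0; 0 -1 0 0; 0 0 1 0; 0 0 0 1]
T2·T1 = [1/2 0 0 0; 0 -1/2 0 0; 0 0 -3 0; 0 0 0 1]
T3·…·T1 = [5/26 0 -36/13 0; 0 -1/2 0 0; -6/13 0 -15/13 0; 0 0 0 1]
T4·…·T1 = [5/26 0 -36/13 -3; 0 -1/2 0 6; -6/13 0 -15/13 5; 0 0 0 1]
T5·…·T1 = [5/26 0 -36/13 -7; 0 -1/2 0 7; -6/13 0 -15/13 0; 0 0 0 1]
T6·…·T1 = [5/26 0 -36/13 -7; 30/169 6/13 75/169 -84/13; 72/169 -5/26 180/169 35/13; 0 0 0 1]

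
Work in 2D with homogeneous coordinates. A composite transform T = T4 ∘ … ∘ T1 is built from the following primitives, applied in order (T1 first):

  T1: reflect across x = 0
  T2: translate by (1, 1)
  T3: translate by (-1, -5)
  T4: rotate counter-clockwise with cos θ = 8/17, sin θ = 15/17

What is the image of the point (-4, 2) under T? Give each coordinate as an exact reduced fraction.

T(p) = (62/17, 44/17)

T1 reflect across x = 0: (-4, 2) → (4, 2)
T2 translate by (1, 1): (4, 2) → (5, 3)
T3 translate by (-1, -5): (5, 3) → (4, -2)
T4 rotate counter-clockwise with cos θ = 8/17, sin θ = 15/17: (4, -2) → (62/17, 44/17)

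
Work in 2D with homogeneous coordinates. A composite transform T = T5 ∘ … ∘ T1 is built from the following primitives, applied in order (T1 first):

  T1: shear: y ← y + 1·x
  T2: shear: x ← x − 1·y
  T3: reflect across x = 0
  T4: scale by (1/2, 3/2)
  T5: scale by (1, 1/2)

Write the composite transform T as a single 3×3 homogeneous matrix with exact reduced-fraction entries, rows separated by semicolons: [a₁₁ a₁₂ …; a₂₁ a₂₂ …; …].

T1 = [1 0 0; 1 1 0; 0 0 1]
T2·T1 = [0 -1 0; 1 1 0; 0 0 1]
T3·…·T1 = [0 1 0; 1 1 0; 0 0 1]
T4·…·T1 = [0 1/2 0; 3/2 3/2 0; 0 0 1]
T5·…·T1 = [0 1/2 0; 3/4 3/4 0; 0 0 1]

T = [0 1/2 0; 3/4 3/4 0; 0 0 1]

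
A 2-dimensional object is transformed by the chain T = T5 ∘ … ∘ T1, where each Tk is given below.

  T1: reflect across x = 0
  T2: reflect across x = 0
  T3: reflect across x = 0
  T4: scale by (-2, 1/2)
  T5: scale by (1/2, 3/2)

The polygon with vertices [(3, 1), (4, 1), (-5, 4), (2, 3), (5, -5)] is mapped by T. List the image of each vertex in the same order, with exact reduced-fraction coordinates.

image vertices: (3, 3/4), (4, 3/4), (-5, 3), (2, 9/4), (5, -15/4)

T1 reflect across x = 0: (3, 1) → (-3, 1); (4, 1) → (-4, 1); (-5, 4) → (5, 4); (2, 3) → (-2, 3); (5, -5) → (-5, -5)
T2 reflect across x = 0: (-3, 1) → (3, 1); (-4, 1) → (4, 1); (5, 4) → (-5, 4); (-2, 3) → (2, 3); (-5, -5) → (5, -5)
T3 reflect across x = 0: (3, 1) → (-3, 1); (4, 1) → (-4, 1); (-5, 4) → (5, 4); (2, 3) → (-2, 3); (5, -5) → (-5, -5)
T4 scale by (-2, 1/2): (-3, 1) → (6, 1/2); (-4, 1) → (8, 1/2); (5, 4) → (-10, 2); (-2, 3) → (4, 3/2); (-5, -5) → (10, -5/2)
T5 scale by (1/2, 3/2): (6, 1/2) → (3, 3/4); (8, 1/2) → (4, 3/4); (-10, 2) → (-5, 3); (4, 3/2) → (2, 9/4); (10, -5/2) → (5, -15/4)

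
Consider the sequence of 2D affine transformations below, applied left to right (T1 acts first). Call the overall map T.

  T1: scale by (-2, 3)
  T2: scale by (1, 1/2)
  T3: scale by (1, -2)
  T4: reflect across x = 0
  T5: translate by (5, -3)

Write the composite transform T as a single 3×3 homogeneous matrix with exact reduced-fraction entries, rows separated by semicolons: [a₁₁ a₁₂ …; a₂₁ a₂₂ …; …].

T1 = [-2 0 0; 0 3 0; 0 0 1]
T2·T1 = [-2 0 0; 0 3/2 0; 0 0 1]
T3·…·T1 = [-2 0 0; 0 -3 0; 0 0 1]
T4·…·T1 = [2 0 0; 0 -3 0; 0 0 1]
T5·…·T1 = [2 0 5; 0 -3 -3; 0 0 1]

T = [2 0 5; 0 -3 -3; 0 0 1]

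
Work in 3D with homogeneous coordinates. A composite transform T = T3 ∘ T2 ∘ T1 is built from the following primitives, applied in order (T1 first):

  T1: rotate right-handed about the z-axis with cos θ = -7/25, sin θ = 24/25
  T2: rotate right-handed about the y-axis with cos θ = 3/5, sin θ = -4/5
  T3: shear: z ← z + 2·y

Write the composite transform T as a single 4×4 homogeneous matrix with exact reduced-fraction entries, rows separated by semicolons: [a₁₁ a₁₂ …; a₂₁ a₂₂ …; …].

T1 = [-7/25 -24/25 0 0; 24/25 -7/25 0 0; 0 0 1 0; 0 0 0 1]
T2·T1 = [-21/125 -72/125 -4/5 0; 24/25 -7/25 0 0; -28/125 -96/125 3/5 0; 0 0 0 1]
T3·…·T1 = [-21/125 -72/125 -4/5 0; 24/25 -7/25 0 0; 212/125 -166/125 3/5 0; 0 0 0 1]

T = [-21/125 -72/125 -4/5 0; 24/25 -7/25 0 0; 212/125 -166/125 3/5 0; 0 0 0 1]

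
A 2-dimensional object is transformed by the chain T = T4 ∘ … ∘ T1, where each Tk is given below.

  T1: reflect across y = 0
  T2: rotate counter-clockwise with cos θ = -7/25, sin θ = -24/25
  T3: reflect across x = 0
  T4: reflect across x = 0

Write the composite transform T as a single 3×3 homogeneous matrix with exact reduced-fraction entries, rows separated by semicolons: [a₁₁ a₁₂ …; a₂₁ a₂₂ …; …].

T = [-7/25 -24/25 0; -24/25 7/25 0; 0 0 1]

T1 = [1 0 0; 0 -1 0; 0 0 1]
T2·T1 = [-7/25 -24/25 0; -24/25 7/25 0; 0 0 1]
T3·…·T1 = [7/25 24/25 0; -24/25 7/25 0; 0 0 1]
T4·…·T1 = [-7/25 -24/25 0; -24/25 7/25 0; 0 0 1]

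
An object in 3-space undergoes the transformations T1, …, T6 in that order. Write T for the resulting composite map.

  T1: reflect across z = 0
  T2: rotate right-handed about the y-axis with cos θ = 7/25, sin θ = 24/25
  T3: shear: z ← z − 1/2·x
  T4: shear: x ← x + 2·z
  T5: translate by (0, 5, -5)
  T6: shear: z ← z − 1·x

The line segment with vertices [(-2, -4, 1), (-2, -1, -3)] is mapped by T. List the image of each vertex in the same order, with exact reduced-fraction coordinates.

T1 reflect across z = 0: (-2, -4, 1) → (-2, -4, -1); (-2, -1, -3) → (-2, -1, 3)
T2 rotate right-handed about the y-axis with cos θ = 7/25, sin θ = 24/25: (-2, -4, -1) → (-38/25, -4, 41/25); (-2, -1, 3) → (58/25, -1, 69/25)
T3 shear: z ← z − 1/2·x: (-38/25, -4, 41/25) → (-38/25, -4, 12/5); (58/25, -1, 69/25) → (58/25, -1, 8/5)
T4 shear: x ← x + 2·z: (-38/25, -4, 12/5) → (82/25, -4, 12/5); (58/25, -1, 8/5) → (138/25, -1, 8/5)
T5 translate by (0, 5, -5): (82/25, -4, 12/5) → (82/25, 1, -13/5); (138/25, -1, 8/5) → (138/25, 4, -17/5)
T6 shear: z ← z − 1·x: (82/25, 1, -13/5) → (82/25, 1, -147/25); (138/25, 4, -17/5) → (138/25, 4, -223/25)

image vertices: (82/25, 1, -147/25), (138/25, 4, -223/25)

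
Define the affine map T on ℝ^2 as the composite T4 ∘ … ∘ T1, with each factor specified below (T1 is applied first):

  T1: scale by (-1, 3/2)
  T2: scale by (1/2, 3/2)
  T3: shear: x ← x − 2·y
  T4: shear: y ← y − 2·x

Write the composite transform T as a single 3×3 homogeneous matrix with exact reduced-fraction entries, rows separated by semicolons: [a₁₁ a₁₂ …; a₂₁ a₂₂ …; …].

T1 = [-1 0 0; 0 3/2 0; 0 0 1]
T2·T1 = [-1/2 0 0; 0 9/4 0; 0 0 1]
T3·…·T1 = [-1/2 -9/2 0; 0 9/4 0; 0 0 1]
T4·…·T1 = [-1/2 -9/2 0; 1 45/4 0; 0 0 1]

T = [-1/2 -9/2 0; 1 45/4 0; 0 0 1]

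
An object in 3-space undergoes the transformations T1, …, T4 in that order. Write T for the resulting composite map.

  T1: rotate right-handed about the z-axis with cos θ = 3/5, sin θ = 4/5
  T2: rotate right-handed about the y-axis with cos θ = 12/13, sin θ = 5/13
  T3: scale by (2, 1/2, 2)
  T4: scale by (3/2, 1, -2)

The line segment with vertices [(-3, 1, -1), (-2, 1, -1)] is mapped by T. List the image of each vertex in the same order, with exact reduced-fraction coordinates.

T1 rotate right-handed about the z-axis with cos θ = 3/5, sin θ = 4/5: (-3, 1, -1) → (-13/5, -9/5, -1); (-2, 1, -1) → (-2, -1, -1)
T2 rotate right-handed about the y-axis with cos θ = 12/13, sin θ = 5/13: (-13/5, -9/5, -1) → (-181/65, -9/5, 1/13); (-2, -1, -1) → (-29/13, -1, -2/13)
T3 scale by (2, 1/2, 2): (-181/65, -9/5, 1/13) → (-362/65, -9/10, 2/13); (-29/13, -1, -2/13) → (-58/13, -1/2, -4/13)
T4 scale by (3/2, 1, -2): (-362/65, -9/10, 2/13) → (-543/65, -9/10, -4/13); (-58/13, -1/2, -4/13) → (-87/13, -1/2, 8/13)

image vertices: (-543/65, -9/10, -4/13), (-87/13, -1/2, 8/13)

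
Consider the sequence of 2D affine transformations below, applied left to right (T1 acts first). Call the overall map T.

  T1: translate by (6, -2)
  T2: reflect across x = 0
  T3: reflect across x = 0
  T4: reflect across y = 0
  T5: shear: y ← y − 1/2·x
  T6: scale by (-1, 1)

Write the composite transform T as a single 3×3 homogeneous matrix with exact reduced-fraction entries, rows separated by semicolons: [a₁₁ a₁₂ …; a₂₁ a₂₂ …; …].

T1 = [1 0 6; 0 1 -2; 0 0 1]
T2·T1 = [-1 0 -6; 0 1 -2; 0 0 1]
T3·…·T1 = [1 0 6; 0 1 -2; 0 0 1]
T4·…·T1 = [1 0 6; 0 -1 2; 0 0 1]
T5·…·T1 = [1 0 6; -1/2 -1 -1; 0 0 1]
T6·…·T1 = [-1 0 -6; -1/2 -1 -1; 0 0 1]

T = [-1 0 -6; -1/2 -1 -1; 0 0 1]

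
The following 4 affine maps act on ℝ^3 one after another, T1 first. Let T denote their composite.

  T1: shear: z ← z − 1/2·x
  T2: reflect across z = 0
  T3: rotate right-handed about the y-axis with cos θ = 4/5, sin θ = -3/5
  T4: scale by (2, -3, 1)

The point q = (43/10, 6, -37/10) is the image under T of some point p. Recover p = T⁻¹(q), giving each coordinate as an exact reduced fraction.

T1 = [1 0 0 0; 0 1 0 0; -1/2 0 1 0; 0 0 0 1]
T2·T1 = [1 0 0 0; 0 1 0 0; 1/2 0 -1 0; 0 0 0 1]
T3·…·T1 = [1/2 0 3/5 0; 0 1 0 0; 1 0 -4/5 0; 0 0 0 1]
T4·…·T1 = [1 0 6/5 0; 0 -3 0 0; 1 0 -4/5 0; 0 0 0 1]
det M = 6; M⁻¹ = [2/5 0 3/5 0; 0 -1/3 0 0; 1/2 0 -1/2 0; 0 0 0 1]
M⁻¹ · (43/10, 6, -37/10)ᵀ = (-1/2, -2, 4)ᵀ

p = (-1/2, -2, 4)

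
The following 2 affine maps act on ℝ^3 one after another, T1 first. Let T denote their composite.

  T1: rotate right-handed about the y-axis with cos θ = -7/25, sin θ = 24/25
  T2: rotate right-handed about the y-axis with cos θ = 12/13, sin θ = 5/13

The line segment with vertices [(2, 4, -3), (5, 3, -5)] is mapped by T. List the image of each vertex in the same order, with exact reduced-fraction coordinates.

T1 rotate right-handed about the y-axis with cos θ = -7/25, sin θ = 24/25: (2, 4, -3) → (-86/25, 4, -27/25); (5, 3, -5) → (-31/5, 3, -17/5)
T2 rotate right-handed about the y-axis with cos θ = 12/13, sin θ = 5/13: (-86/25, 4, -27/25) → (-1167/325, 4, 106/325); (-31/5, 3, -17/5) → (-457/65, 3, -49/65)

image vertices: (-1167/325, 4, 106/325), (-457/65, 3, -49/65)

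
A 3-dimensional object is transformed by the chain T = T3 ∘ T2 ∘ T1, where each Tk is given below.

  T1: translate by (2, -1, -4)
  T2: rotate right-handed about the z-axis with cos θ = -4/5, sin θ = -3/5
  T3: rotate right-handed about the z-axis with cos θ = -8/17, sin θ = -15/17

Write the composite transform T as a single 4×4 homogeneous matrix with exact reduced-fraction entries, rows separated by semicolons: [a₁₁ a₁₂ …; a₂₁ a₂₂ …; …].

T = [-13/85 -84/85 0 58/85; 84/85 -13/85 0 181/85; 0 0 1 -4; 0 0 0 1]

T1 = [1 0 0 2; 0 1 0 -1; 0 0 1 -4; 0 0 0 1]
T2·T1 = [-4/5 3/5 0 -11/5; -3/5 -4/5 0 -2/5; 0 0 1 -4; 0 0 0 1]
T3·…·T1 = [-13/85 -84/85 0 58/85; 84/85 -13/85 0 181/85; 0 0 1 -4; 0 0 0 1]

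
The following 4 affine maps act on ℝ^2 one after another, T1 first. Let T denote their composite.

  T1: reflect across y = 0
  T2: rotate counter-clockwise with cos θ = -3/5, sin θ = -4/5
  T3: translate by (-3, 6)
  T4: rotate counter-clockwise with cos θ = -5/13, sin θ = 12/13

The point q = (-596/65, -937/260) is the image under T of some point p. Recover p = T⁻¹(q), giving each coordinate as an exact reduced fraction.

p = (-5, -1/4)

T1 = [1 0 0; 0 -1 0; 0 0 1]
T2·T1 = [-3/5 -4/5 0; -4/5 3/5 0; 0 0 1]
T3·…·T1 = [-3/5 -4/5 -3; -4/5 3/5 6; 0 0 1]
T4·…·T1 = [63/65 -16/65 -57/13; -16/65 -63/65 -66/13; 0 0 1]
det M = -1; M⁻¹ = [63/65 -16/65 3; -16/65 -63/65 -6; 0 0 1]
M⁻¹ · (-596/65, -937/260)ᵀ = (-5, -1/4)ᵀ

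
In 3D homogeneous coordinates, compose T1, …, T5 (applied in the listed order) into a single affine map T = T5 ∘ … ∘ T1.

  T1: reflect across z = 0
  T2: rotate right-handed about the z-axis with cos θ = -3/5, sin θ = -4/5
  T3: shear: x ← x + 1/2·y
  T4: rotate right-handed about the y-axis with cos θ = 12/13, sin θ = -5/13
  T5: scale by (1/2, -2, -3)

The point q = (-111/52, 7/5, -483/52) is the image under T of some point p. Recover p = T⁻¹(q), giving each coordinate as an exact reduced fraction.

p = (2, -3/2, -9/2)

T1 = [1 0 0 0; 0 1 0 0; 0 0 -1 0; 0 0 0 1]
T2·T1 = [-3/5 4/5 0 0; -4/5 -3/5 0 0; 0 0 -1 0; 0 0 0 1]
T3·…·T1 = [-1 1/2 0 0; -4/5 -3/5 0 0; 0 0 -1 0; 0 0 0 1]
T4·…·T1 = [-12/13 6/13 5/13 0; -4/5 -3/5 0 0; -5/13 5/26 -12/13 0; 0 0 0 1]
T5·…·T1 = [-6/13 3/13 5/26 0; 8/5 6/5 0 0; 15/13 -15/26 36/13 0; 0 0 0 1]
det M = -3; M⁻¹ = [-72/65 1/4 1/13 0; 96/65 1/2 -4/39 0; 10/13 0 4/13 0; 0 0 0 1]
M⁻¹ · (-111/52, 7/5, -483/52)ᵀ = (2, -3/2, -9/2)ᵀ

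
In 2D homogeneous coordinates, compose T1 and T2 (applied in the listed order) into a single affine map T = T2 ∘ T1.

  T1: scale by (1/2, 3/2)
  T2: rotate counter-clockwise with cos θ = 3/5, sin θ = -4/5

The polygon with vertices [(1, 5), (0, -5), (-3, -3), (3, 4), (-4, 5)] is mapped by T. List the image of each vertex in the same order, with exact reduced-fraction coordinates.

T1 scale by (1/2, 3/2): (1, 5) → (1/2, 15/2); (0, -5) → (0, -15/2); (-3, -3) → (-3/2, -9/2); (3, 4) → (3/2, 6); (-4, 5) → (-2, 15/2)
T2 rotate counter-clockwise with cos θ = 3/5, sin θ = -4/5: (1/2, 15/2) → (63/10, 41/10); (0, -15/2) → (-6, -9/2); (-3/2, -9/2) → (-9/2, -3/2); (3/2, 6) → (57/10, 12/5); (-2, 15/2) → (24/5, 61/10)

image vertices: (63/10, 41/10), (-6, -9/2), (-9/2, -3/2), (57/10, 12/5), (24/5, 61/10)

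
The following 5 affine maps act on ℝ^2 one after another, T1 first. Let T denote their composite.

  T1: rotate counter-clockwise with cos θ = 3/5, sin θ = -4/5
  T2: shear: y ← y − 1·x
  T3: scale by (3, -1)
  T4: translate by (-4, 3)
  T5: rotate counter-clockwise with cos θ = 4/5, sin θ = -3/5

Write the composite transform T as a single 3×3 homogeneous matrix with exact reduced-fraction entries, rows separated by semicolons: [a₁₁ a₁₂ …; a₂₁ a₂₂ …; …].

T1 = [3/5 4/5 0; -4/5 3/5 0; 0 0 1]
T2·T1 = [3/5 4/5 0; -7/5 -1/5 0; 0 0 1]
T3·…·T1 = [9/5 12/5 0; 7/5 1/5 0; 0 0 1]
T4·…·T1 = [9/5 12/5 -4; 7/5 1/5 3; 0 0 1]
T5·…·T1 = [57/25 51/25 -7/5; 1/25 -32/25 24/5; 0 0 1]

T = [57/25 51/25 -7/5; 1/25 -32/25 24/5; 0 0 1]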